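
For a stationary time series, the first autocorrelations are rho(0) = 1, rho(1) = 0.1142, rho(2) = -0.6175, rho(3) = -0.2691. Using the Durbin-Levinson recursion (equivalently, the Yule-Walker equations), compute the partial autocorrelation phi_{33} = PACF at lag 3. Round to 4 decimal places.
\phi_{33} = -0.1379

The PACF at lag k is phi_{kk}, the last component of the solution
to the Yule-Walker system G_k phi = r_k where
  (G_k)_{ij} = rho(|i - j|), (r_k)_i = rho(i), i,j = 1..k.
Equivalently, Durbin-Levinson gives phi_{kk} iteratively:
  phi_{11} = rho(1)
  phi_{kk} = [rho(k) - sum_{j=1..k-1} phi_{k-1,j} rho(k-j)]
            / [1 - sum_{j=1..k-1} phi_{k-1,j} rho(j)],
  phi_{k,j} = phi_{k-1,j} - phi_{kk} phi_{k-1,k-j},  j = 1..k-1.
Step k = 1:
  phi_11 = rho(1) = 0.1142.
Step k = 2:
  phi_22 = [rho(2) - phi_11 rho(1)] / [1 - phi_11 rho(1)] = [-0.6175 - (0.1142)(0.1142)] / [1 - (0.1142)(0.1142)]
         = -0.63054164 / 0.98695836 = -0.638874.
  Update: phi_21 = phi_11 - phi_22 phi_11 = 0.1142 - (-0.638874)(0.1142) = 0.187159.
Step k = 3:
  phi_33 = [rho(3) - phi_21 rho(2) - phi_22 rho(1)] / [1 - phi_21 rho(1) - phi_22 rho(2)]
    numerator   = -0.2691 - (0.187159)(-0.6175) - (-0.638874)(0.1142) = -0.08056973
    denominator = 1 - (0.187159)(0.1142) - (-0.638874)(-0.6175) = 0.58412195
  phi_33 = -0.08056973 / 0.58412195 = -0.1379.
Therefore phi_{33} = -0.1379.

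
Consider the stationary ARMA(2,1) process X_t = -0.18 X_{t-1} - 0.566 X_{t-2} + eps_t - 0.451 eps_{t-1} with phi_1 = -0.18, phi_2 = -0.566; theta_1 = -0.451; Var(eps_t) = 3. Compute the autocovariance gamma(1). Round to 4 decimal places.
\gamma(1) = -1.5360

Multiply the model equation by X_{t-k} and take expectations. With theta_0 = psi_0 = 1 and psi_j the MA(infinity) weights, this gives
  gamma(k) - sum_i phi_i gamma(k-i) = c_k,
  c_k = sigma^2 * sum_{j=k..q} theta_j psi_{j-k}   (c_k = 0 for k > q),
using gamma(-m) = gamma(m).
psi-weights needed (psi_j = theta_j + sum_i phi_i psi_{j-i}):
  psi_1 = theta_1 + phi_1 = -0.451 + (-0.18) = -0.631
Right-hand sides:
  c_0 = sigma^2 (1 + theta_1 psi_1) = 3 * (1 + (-0.451)(-0.631)) = 3 * 1.284581 = 3.853743
  c_1 = sigma^2 theta_1 = 3 * (-0.451) = -1.353
  c_2 = 0
Equations for k = 0, 1, 2 (AR order 2, c_2 = 0):
  (E0) gamma(0) = phi_1 gamma(1) + phi_2 gamma(2) + c_0
  (E1) gamma(1) = phi_1 gamma(0) + phi_2 gamma(1) + c_1
  (E2) gamma(2) = phi_1 gamma(1) + phi_2 gamma(0)
From (E1): gamma(1) = A gamma(0) + B with
  A = phi_1 / (1 - phi_2) = -0.18 / 1.566 = -0.114943,   B = c_1 / (1 - phi_2) = -1.353 / 1.566 = -0.863985.
Insert (E2) into (E0): gamma(0) (1 - phi_2^2) = phi_1 (1 + phi_2) gamma(1) + c_0.
  phi_1 (1 + phi_2) = (-0.18)(0.434) = -0.07812,   1 - phi_2^2 = 0.679644.
Replace gamma(1) by A gamma(0) + B and collect gamma(0):
  gamma(0) [0.679644 - (-0.07812)(-0.114943)] = (-0.07812)(-0.863985) + 3.853743
  gamma(0) * 0.670665 = 3.921237
  gamma(0) = 3.921237 / 0.670665 = 5.846793.
  gamma(1) = A gamma(0) + B = (-0.114943)(5.846793) + (-0.863985) = -1.53603.
Therefore gamma(1) = -1.5360 (to 4 decimal places).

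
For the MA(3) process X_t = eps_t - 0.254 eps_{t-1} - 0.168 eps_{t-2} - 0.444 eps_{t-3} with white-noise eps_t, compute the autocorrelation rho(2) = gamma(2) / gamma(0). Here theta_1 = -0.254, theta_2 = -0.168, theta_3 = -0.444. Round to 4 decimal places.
\rho(2) = -0.0428

For an MA(q) process with theta_0 = 1, the autocovariance is
  gamma(k) = sigma^2 * sum_{i=0..q-k} theta_i * theta_{i+k},
and rho(k) = gamma(k) / gamma(0). Sigma^2 cancels.
  numerator   = (1)*(-0.168) + (-0.254)*(-0.444) = -0.055224.
  denominator = (1)^2 + (-0.254)^2 + (-0.168)^2 + (-0.444)^2 = 1.289876.
  rho(2) = -0.055224 / 1.289876 = -0.0428.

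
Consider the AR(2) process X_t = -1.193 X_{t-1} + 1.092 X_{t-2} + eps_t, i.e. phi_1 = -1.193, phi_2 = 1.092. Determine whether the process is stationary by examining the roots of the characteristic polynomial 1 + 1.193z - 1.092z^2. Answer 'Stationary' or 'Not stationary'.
\text{Not stationary}

The AR(p) characteristic polynomial is P(z) = 1 + 1.193z - 1.092z^2.
Stationarity requires all roots to lie outside the unit circle, i.e. |z| > 1 for every root.
Set 1 + (1.193) z + (-1.092) z^2 = 0, i.e. a z^2 + b z + c = 0 with a = -1.092, b = 1.193, c = 1.
Discriminant D = b^2 - 4ac = (1.193)^2 - 4*(-1.092)*1 = 1.423249 - (-4.368) = 5.791249.
D >= 0, so the roots are real: z = (-b +/- sqrt(D)) / (2a) = (-1.193 +/- 2.406501) / (-2.184).
  z_1 = (-1.193 + 2.406501) / (-2.184) = -0.5556,   |z_1| = 0.5556.
  z_2 = (-1.193 - 2.406501) / (-2.184) = 1.6481,   |z_2| = 1.6481.
Moduli of all roots: 0.5556, 1.6481.
All moduli strictly greater than 1? No.
Verdict: Not stationary.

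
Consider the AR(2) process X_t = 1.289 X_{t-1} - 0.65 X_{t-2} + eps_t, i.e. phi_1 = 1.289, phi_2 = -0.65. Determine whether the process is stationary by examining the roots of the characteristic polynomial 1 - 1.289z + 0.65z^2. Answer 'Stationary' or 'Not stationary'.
\text{Stationary}

The AR(p) characteristic polynomial is P(z) = 1 - 1.289z + 0.65z^2.
Stationarity requires all roots to lie outside the unit circle, i.e. |z| > 1 for every root.
Set 1 + (-1.289) z + (0.65) z^2 = 0, i.e. a z^2 + b z + c = 0 with a = 0.65, b = -1.289, c = 1.
Discriminant D = b^2 - 4ac = (-1.289)^2 - 4*(0.65)*1 = 1.661521 - (2.6) = -0.938479.
D < 0, so the roots are the complex-conjugate pair z = (-b +/- i sqrt(-D)) / (2a) = 0.9915 +/- 0.7452i.
For a conjugate pair |z|^2 = z * conj(z) = (product of roots) = c/a = 1/(0.65) = 1.538462, so |z| = sqrt(1.538462) = 1.2403 for both roots.
Moduli of all roots: 1.2403, 1.2403.
All moduli strictly greater than 1? Yes.
Verdict: Stationary.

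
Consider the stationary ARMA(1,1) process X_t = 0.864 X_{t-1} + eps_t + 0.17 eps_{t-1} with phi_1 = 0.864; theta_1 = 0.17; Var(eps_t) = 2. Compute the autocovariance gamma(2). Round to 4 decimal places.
\gamma(2) = 8.0835

Multiply the model equation by X_{t-k} and take expectations. With theta_0 = psi_0 = 1 and psi_j the MA(infinity) weights, this gives
  gamma(k) - sum_i phi_i gamma(k-i) = c_k,
  c_k = sigma^2 * sum_{j=k..q} theta_j psi_{j-k}   (c_k = 0 for k > q),
using gamma(-m) = gamma(m).
psi-weights needed (psi_j = theta_j + sum_i phi_i psi_{j-i}):
  psi_1 = theta_1 + phi_1 = 0.17 + (0.864) = 1.034
Right-hand sides:
  c_0 = sigma^2 (1 + theta_1 psi_1) = 2 * (1 + (0.17)(1.034)) = 2 * 1.17578 = 2.35156
  c_1 = sigma^2 theta_1 = 2 * (0.17) = 0.34
  c_2 = 0
Equations for k = 0 and k = 1 (AR order 1):
  gamma(0) = phi_1 gamma(1) + c_0
  gamma(1) = phi_1 gamma(0) + c_1
Substituting the second into the first: gamma(0) (1 - phi_1^2) = c_0 + phi_1 c_1, so
  gamma(0) = (c_0 + phi_1 c_1) / (1 - phi_1^2) = (2.35156 + (0.864)(0.34)) / (1 - (0.864)^2) = 2.64532 / 0.253504 = 10.435023.
  gamma(1) = phi_1 gamma(0) + c_1 = (0.864)(10.435023) + (0.34) = 9.35586.
For k = 2 (> q): gamma(2) = phi_1 gamma(1) = (0.864)(9.35586) = 8.083463.
Therefore gamma(2) = 8.0835 (to 4 decimal places).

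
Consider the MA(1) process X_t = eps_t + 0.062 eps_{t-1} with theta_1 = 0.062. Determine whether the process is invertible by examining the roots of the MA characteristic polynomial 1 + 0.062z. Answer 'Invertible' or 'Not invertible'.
\text{Invertible}

The MA(q) characteristic polynomial is P(z) = 1 + 0.062z.
Invertibility requires all roots to lie outside the unit circle, i.e. |z| > 1 for every root.
This is linear in z: 1 + (0.062) z = 0  =>  z = -1/(0.062) = -16.129032,  |z| = 16.129032.
Moduli of all roots: 16.1290.
All moduli strictly greater than 1? Yes.
Verdict: Invertible.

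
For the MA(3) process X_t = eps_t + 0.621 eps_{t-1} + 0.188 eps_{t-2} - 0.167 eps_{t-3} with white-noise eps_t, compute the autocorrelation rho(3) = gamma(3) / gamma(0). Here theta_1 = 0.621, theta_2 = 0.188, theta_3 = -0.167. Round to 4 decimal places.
\rho(3) = -0.1153

For an MA(q) process with theta_0 = 1, the autocovariance is
  gamma(k) = sigma^2 * sum_{i=0..q-k} theta_i * theta_{i+k},
and rho(k) = gamma(k) / gamma(0). Sigma^2 cancels.
  numerator   = (1)*(-0.167) = -0.167.
  denominator = (1)^2 + (0.621)^2 + (0.188)^2 + (-0.167)^2 = 1.448874.
  rho(3) = -0.167 / 1.448874 = -0.1153.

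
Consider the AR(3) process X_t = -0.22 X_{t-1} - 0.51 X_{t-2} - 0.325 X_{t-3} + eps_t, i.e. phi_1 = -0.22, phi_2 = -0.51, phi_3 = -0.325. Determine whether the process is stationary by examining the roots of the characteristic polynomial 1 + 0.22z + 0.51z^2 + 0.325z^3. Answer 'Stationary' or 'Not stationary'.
\text{Stationary}

The AR(p) characteristic polynomial is P(z) = 1 + 0.22z + 0.51z^2 + 0.325z^3.
Stationarity requires all roots to lie outside the unit circle, i.e. |z| > 1 for every root.
Degree 3: look for a simple real root z0 first, then factor out (1 - z/z0) and solve the remaining quadratic.
Testing z0 = -2: P(-2) = 1 + (0.22)(-2) + (0.51)(-2)^2 + (0.325)(-2)^3
  = 1 + (-0.44) + (2.04) + (-2.6) = 0.  So z_0 = -2 is a root, |z_0| = 2.
Divide out the factor (1 + 0.5 z) = (1 - z/z0) (since 1/z0 = -0.5):
  P(z) = (1 + 0.5 z)(1 + (-0.28) z + (0.65) z^2)
  [check: z-coef -0.28 - (-0.5) = 0.22; z^2-coef 0.65 - (-0.5)(-0.28) = 0.51; z^3-coef -(-0.5)(0.65) = 0.325.]
Remaining roots from the quadratic factor 1 + (-0.28) z + (0.65) z^2:
  Set 1 + (-0.28) z + (0.65) z^2 = 0, i.e. a z^2 + b z + c = 0 with a = 0.65, b = -0.28, c = 1.
  Discriminant D = b^2 - 4ac = (-0.28)^2 - 4*(0.65)*1 = 0.0784 - (2.6) = -2.5216.
  D < 0, so the roots are the complex-conjugate pair z = (-b +/- i sqrt(-D)) / (2a) = 0.2154 +/- 1.2215i.
  For a conjugate pair |z|^2 = z * conj(z) = (product of roots) = c/a = 1/(0.65) = 1.538462, so |z| = sqrt(1.538462) = 1.2403 for both roots.
Moduli of all roots: 2.0000, 1.2403, 1.2403.
All moduli strictly greater than 1? Yes.
Verdict: Stationary.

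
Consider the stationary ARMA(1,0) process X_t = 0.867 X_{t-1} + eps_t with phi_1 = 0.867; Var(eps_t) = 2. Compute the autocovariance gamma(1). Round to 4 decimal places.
\gamma(1) = 6.9832

Multiply the model equation by X_{t-k} and take expectations. With theta_0 = psi_0 = 1 and psi_j the MA(infinity) weights, this gives
  gamma(k) - sum_i phi_i gamma(k-i) = c_k,
  c_k = sigma^2 * sum_{j=k..q} theta_j psi_{j-k}   (c_k = 0 for k > q),
using gamma(-m) = gamma(m).
Pure AR (q = 0): c_0 = sigma^2 = 2, c_k = 0 for k >= 1.
Equations for k = 0 and k = 1 (AR order 1):
  gamma(0) = phi_1 gamma(1) + c_0
  gamma(1) = phi_1 gamma(0) + c_1
Substituting the second into the first: gamma(0) (1 - phi_1^2) = c_0 + phi_1 c_1, so
  gamma(0) = c_0 / (1 - phi_1^2) = 2 / (1 - (0.867)^2) = 2 / 0.248311 = 8.054416.
  gamma(1) = phi_1 gamma(0) = (0.867)(8.054416) = 6.983178.
Therefore gamma(1) = 6.9832 (to 4 decimal places).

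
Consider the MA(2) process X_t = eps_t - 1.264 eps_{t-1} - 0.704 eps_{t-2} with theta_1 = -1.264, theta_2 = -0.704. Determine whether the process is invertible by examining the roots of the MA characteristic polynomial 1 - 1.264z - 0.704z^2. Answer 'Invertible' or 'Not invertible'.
\text{Not invertible}

The MA(q) characteristic polynomial is P(z) = 1 - 1.264z - 0.704z^2.
Invertibility requires all roots to lie outside the unit circle, i.e. |z| > 1 for every root.
Set 1 + (-1.264) z + (-0.704) z^2 = 0, i.e. a z^2 + b z + c = 0 with a = -0.704, b = -1.264, c = 1.
Discriminant D = b^2 - 4ac = (-1.264)^2 - 4*(-0.704)*1 = 1.597696 - (-2.816) = 4.413696.
D >= 0, so the roots are real: z = (-b +/- sqrt(D)) / (2a) = (1.264 +/- 2.10088) / (-1.408).
  z_1 = (1.264 + 2.10088) / (-1.408) = -2.3898,   |z_1| = 2.3898.
  z_2 = (1.264 - 2.10088) / (-1.408) = 0.5944,   |z_2| = 0.5944.
Moduli of all roots: 2.3898, 0.5944.
All moduli strictly greater than 1? No.
Verdict: Not invertible.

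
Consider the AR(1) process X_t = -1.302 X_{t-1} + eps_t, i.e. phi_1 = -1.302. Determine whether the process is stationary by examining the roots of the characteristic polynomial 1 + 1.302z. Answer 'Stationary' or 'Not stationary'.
\text{Not stationary}

The AR(p) characteristic polynomial is P(z) = 1 + 1.302z.
Stationarity requires all roots to lie outside the unit circle, i.e. |z| > 1 for every root.
This is linear in z: 1 + (1.302) z = 0  =>  z = -1/(1.302) = -0.768049,  |z| = 0.768049.
Moduli of all roots: 0.7680.
All moduli strictly greater than 1? No.
Verdict: Not stationary.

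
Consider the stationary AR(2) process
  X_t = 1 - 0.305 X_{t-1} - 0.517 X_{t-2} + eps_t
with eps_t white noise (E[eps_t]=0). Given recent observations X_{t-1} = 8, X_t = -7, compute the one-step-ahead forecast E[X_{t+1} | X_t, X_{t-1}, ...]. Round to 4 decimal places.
E[X_{t+1} \mid \mathcal F_t] = -1.0010

For an AR(p) model X_t = c + sum_i phi_i X_{t-i} + eps_t, the
one-step-ahead conditional mean is
  E[X_{t+1} | X_t, ...] = c + sum_i phi_i X_{t+1-i}.
Substitute known values:
  E[X_{t+1} | ...] = 1 + (-0.305) * (-7) + (-0.517) * (8)
                   = -1.0010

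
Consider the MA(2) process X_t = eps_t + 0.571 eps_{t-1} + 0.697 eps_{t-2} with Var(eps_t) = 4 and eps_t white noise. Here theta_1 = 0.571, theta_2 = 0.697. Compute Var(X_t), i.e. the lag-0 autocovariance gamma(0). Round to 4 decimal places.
\gamma(0) = 7.2474

For an MA(q) process X_t = eps_t + sum_i theta_i eps_{t-i} with
Var(eps_t) = sigma^2, the variance is
  gamma(0) = sigma^2 * (1 + sum_i theta_i^2).
  sum_i theta_i^2 = (0.571)^2 + (0.697)^2 = 0.326041 + 0.485809 = 0.81185.
  gamma(0) = 4 * (1 + 0.81185) = 4 * 1.81185 = 7.2474.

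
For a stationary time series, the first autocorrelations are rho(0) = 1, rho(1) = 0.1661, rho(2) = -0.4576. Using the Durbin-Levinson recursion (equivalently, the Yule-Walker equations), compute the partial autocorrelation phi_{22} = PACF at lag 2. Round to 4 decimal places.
\phi_{22} = -0.4990

The PACF at lag k is phi_{kk}, the last component of the solution
to the Yule-Walker system G_k phi = r_k where
  (G_k)_{ij} = rho(|i - j|), (r_k)_i = rho(i), i,j = 1..k.
Equivalently, Durbin-Levinson gives phi_{kk} iteratively:
  phi_{11} = rho(1)
  phi_{kk} = [rho(k) - sum_{j=1..k-1} phi_{k-1,j} rho(k-j)]
            / [1 - sum_{j=1..k-1} phi_{k-1,j} rho(j)],
  phi_{k,j} = phi_{k-1,j} - phi_{kk} phi_{k-1,k-j},  j = 1..k-1.
Step k = 1:
  phi_11 = rho(1) = 0.1661.
Step k = 2:
  phi_22 = [rho(2) - phi_11 rho(1)] / [1 - phi_11 rho(1)] = [-0.4576 - (0.1661)(0.1661)] / [1 - (0.1661)(0.1661)]
         = -0.48518921 / 0.97241079 = -0.499.
Therefore phi_{22} = -0.4990.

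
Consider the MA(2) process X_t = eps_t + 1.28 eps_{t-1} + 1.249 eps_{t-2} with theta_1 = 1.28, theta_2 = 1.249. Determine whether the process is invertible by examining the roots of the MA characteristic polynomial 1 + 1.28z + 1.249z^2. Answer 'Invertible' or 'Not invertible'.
\text{Not invertible}

The MA(q) characteristic polynomial is P(z) = 1 + 1.28z + 1.249z^2.
Invertibility requires all roots to lie outside the unit circle, i.e. |z| > 1 for every root.
Set 1 + (1.28) z + (1.249) z^2 = 0, i.e. a z^2 + b z + c = 0 with a = 1.249, b = 1.28, c = 1.
Discriminant D = b^2 - 4ac = (1.28)^2 - 4*(1.249)*1 = 1.6384 - (4.996) = -3.3576.
D < 0, so the roots are the complex-conjugate pair z = (-b +/- i sqrt(-D)) / (2a) = -0.5124 +/- 0.7335i.
For a conjugate pair |z|^2 = z * conj(z) = (product of roots) = c/a = 1/(1.249) = 0.800641, so |z| = sqrt(0.800641) = 0.8948 for both roots.
Moduli of all roots: 0.8948, 0.8948.
All moduli strictly greater than 1? No.
Verdict: Not invertible.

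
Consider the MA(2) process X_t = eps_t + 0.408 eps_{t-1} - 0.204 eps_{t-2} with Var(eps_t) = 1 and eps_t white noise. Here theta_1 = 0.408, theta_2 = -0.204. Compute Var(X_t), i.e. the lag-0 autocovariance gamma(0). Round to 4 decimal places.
\gamma(0) = 1.2081

For an MA(q) process X_t = eps_t + sum_i theta_i eps_{t-i} with
Var(eps_t) = sigma^2, the variance is
  gamma(0) = sigma^2 * (1 + sum_i theta_i^2).
  sum_i theta_i^2 = (0.408)^2 + (-0.204)^2 = 0.166464 + 0.041616 = 0.20808.
  gamma(0) = 1 * (1 + 0.20808) = 1 * 1.20808 = 1.20808, which rounds to 1.2081.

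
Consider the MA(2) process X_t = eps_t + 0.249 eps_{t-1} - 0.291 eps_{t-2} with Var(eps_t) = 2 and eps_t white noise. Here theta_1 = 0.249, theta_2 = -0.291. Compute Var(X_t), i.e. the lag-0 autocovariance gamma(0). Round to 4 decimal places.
\gamma(0) = 2.2934

For an MA(q) process X_t = eps_t + sum_i theta_i eps_{t-i} with
Var(eps_t) = sigma^2, the variance is
  gamma(0) = sigma^2 * (1 + sum_i theta_i^2).
  sum_i theta_i^2 = (0.249)^2 + (-0.291)^2 = 0.062001 + 0.084681 = 0.146682.
  gamma(0) = 2 * (1 + 0.146682) = 2 * 1.146682 = 2.293364, which rounds to 2.2934.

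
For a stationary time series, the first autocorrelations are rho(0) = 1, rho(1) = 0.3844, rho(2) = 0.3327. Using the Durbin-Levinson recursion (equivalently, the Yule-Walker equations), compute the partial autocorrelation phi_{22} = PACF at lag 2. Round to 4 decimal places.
\phi_{22} = 0.2170

The PACF at lag k is phi_{kk}, the last component of the solution
to the Yule-Walker system G_k phi = r_k where
  (G_k)_{ij} = rho(|i - j|), (r_k)_i = rho(i), i,j = 1..k.
Equivalently, Durbin-Levinson gives phi_{kk} iteratively:
  phi_{11} = rho(1)
  phi_{kk} = [rho(k) - sum_{j=1..k-1} phi_{k-1,j} rho(k-j)]
            / [1 - sum_{j=1..k-1} phi_{k-1,j} rho(j)],
  phi_{k,j} = phi_{k-1,j} - phi_{kk} phi_{k-1,k-j},  j = 1..k-1.
Step k = 1:
  phi_11 = rho(1) = 0.3844.
Step k = 2:
  phi_22 = [rho(2) - phi_11 rho(1)] / [1 - phi_11 rho(1)] = [0.3327 - (0.3844)(0.3844)] / [1 - (0.3844)(0.3844)]
         = 0.18493664 / 0.85223664 = 0.217.
Therefore phi_{22} = 0.2170.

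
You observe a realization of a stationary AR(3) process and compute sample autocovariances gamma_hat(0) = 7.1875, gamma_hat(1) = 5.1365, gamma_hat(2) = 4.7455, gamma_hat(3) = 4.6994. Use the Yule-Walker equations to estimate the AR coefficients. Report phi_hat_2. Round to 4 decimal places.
\hat\phi_{2} = 0.1850

The Yule-Walker equations for an AR(p) process read, in matrix form,
  Gamma_p phi = r_p,   with   (Gamma_p)_{ij} = gamma(|i - j|),
                       (r_p)_i = gamma(i),   i,j = 1..p.
Substitute the sample gammas (Toeplitz matrix and right-hand side of size 3):
  Gamma_p = [[7.1875, 5.1365, 4.7455], [5.1365, 7.1875, 5.1365], [4.7455, 5.1365, 7.1875]]
  r_p     = [5.1365, 4.7455, 4.6994]
Written out (R1..R3):
  (R1) 7.1875 phi_1 + 5.1365 phi_2 + 4.7455 phi_3 = 5.1365
  (R2) 5.1365 phi_1 + 7.1875 phi_2 + 5.1365 phi_3 = 4.7455
  (R3) 4.7455 phi_1 + 5.1365 phi_2 + 7.1875 phi_3 = 4.6994
Gaussian elimination:
  R2 <- R2 - (5.1365/7.1875) R1 = R2 - (0.714643) R1:  3.516734 phi_2 + 1.745159 phi_3 = 1.074734
  R3 <- R3 - (4.7455/7.1875) R1 = R3 - (0.660243) R1:  1.745159 phi_2 + 4.054315 phi_3 = 1.308059
  R3 <- R3 - (1.745159/3.516734) R2 = R3 - (0.496244) R2:  3.188289 phi_3 = 0.774729
Back-substitution:
  phi_hat_3 = 0.774729 / 3.188289 = 0.242992
  phi_hat_2 = (1.074734 - (1.745159)(0.242992)) / 3.516734 = 0.185022
  phi_hat_1 = (5.1365 - (5.1365)(0.185022) - (4.7455)(0.242992)) / 7.1875 = 0.421985
So phi_hat = [0.4220, 0.1850, 0.2430].
Therefore phi_hat_2 = 0.1850.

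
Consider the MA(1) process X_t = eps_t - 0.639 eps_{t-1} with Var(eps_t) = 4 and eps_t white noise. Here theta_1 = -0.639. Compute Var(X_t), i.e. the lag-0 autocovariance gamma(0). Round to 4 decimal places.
\gamma(0) = 5.6333

For an MA(q) process X_t = eps_t + sum_i theta_i eps_{t-i} with
Var(eps_t) = sigma^2, the variance is
  gamma(0) = sigma^2 * (1 + sum_i theta_i^2).
  sum_i theta_i^2 = (-0.639)^2 = 0.408321.
  gamma(0) = 4 * (1 + 0.408321) = 4 * 1.408321 = 5.633284, which rounds to 5.6333.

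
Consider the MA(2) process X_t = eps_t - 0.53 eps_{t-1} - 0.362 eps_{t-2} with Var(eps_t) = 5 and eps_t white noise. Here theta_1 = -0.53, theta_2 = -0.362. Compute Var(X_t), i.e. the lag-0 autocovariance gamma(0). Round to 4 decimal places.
\gamma(0) = 7.0597

For an MA(q) process X_t = eps_t + sum_i theta_i eps_{t-i} with
Var(eps_t) = sigma^2, the variance is
  gamma(0) = sigma^2 * (1 + sum_i theta_i^2).
  sum_i theta_i^2 = (-0.53)^2 + (-0.362)^2 = 0.2809 + 0.131044 = 0.411944.
  gamma(0) = 5 * (1 + 0.411944) = 5 * 1.411944 = 7.05972, which rounds to 7.0597.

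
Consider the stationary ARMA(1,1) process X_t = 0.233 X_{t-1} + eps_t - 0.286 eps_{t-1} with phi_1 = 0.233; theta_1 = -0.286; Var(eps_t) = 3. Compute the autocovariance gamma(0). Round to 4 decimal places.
\gamma(0) = 3.0089

Multiply the model equation by X_{t-k} and take expectations. With theta_0 = psi_0 = 1 and psi_j the MA(infinity) weights, this gives
  gamma(k) - sum_i phi_i gamma(k-i) = c_k,
  c_k = sigma^2 * sum_{j=k..q} theta_j psi_{j-k}   (c_k = 0 for k > q),
using gamma(-m) = gamma(m).
psi-weights needed (psi_j = theta_j + sum_i phi_i psi_{j-i}):
  psi_1 = theta_1 + phi_1 = -0.286 + (0.233) = -0.053
Right-hand sides:
  c_0 = sigma^2 (1 + theta_1 psi_1) = 3 * (1 + (-0.286)(-0.053)) = 3 * 1.015158 = 3.045474
  c_1 = sigma^2 theta_1 = 3 * (-0.286) = -0.858
  c_2 = 0
Equations for k = 0 and k = 1 (AR order 1):
  gamma(0) = phi_1 gamma(1) + c_0
  gamma(1) = phi_1 gamma(0) + c_1
Substituting the second into the first: gamma(0) (1 - phi_1^2) = c_0 + phi_1 c_1, so
  gamma(0) = (c_0 + phi_1 c_1) / (1 - phi_1^2) = (3.045474 + (0.233)(-0.858)) / (1 - (0.233)^2) = 2.84556 / 0.945711 = 3.008911.
Therefore gamma(0) = 3.0089 (to 4 decimal places).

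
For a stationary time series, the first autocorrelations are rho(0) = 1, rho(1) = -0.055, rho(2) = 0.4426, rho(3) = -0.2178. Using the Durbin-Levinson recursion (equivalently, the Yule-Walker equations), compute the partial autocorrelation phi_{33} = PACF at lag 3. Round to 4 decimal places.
\phi_{33} = -0.2240

The PACF at lag k is phi_{kk}, the last component of the solution
to the Yule-Walker system G_k phi = r_k where
  (G_k)_{ij} = rho(|i - j|), (r_k)_i = rho(i), i,j = 1..k.
Equivalently, Durbin-Levinson gives phi_{kk} iteratively:
  phi_{11} = rho(1)
  phi_{kk} = [rho(k) - sum_{j=1..k-1} phi_{k-1,j} rho(k-j)]
            / [1 - sum_{j=1..k-1} phi_{k-1,j} rho(j)],
  phi_{k,j} = phi_{k-1,j} - phi_{kk} phi_{k-1,k-j},  j = 1..k-1.
Step k = 1:
  phi_11 = rho(1) = -0.055.
Step k = 2:
  phi_22 = [rho(2) - phi_11 rho(1)] / [1 - phi_11 rho(1)] = [0.4426 - (-0.055)(-0.055)] / [1 - (-0.055)(-0.055)]
         = 0.439575 / 0.996975 = 0.440909.
  Update: phi_21 = phi_11 - phi_22 phi_11 = -0.055 - (0.440909)(-0.055) = -0.03075.
Step k = 3:
  phi_33 = [rho(3) - phi_21 rho(2) - phi_22 rho(1)] / [1 - phi_21 rho(1) - phi_22 rho(2)]
    numerator   = -0.2178 - (-0.03075)(0.4426) - (0.440909)(-0.055) = -0.17994006
    denominator = 1 - (-0.03075)(-0.055) - (0.440909)(0.4426) = 0.80316254
  phi_33 = -0.17994006 / 0.80316254 = -0.224.
Therefore phi_{33} = -0.2240.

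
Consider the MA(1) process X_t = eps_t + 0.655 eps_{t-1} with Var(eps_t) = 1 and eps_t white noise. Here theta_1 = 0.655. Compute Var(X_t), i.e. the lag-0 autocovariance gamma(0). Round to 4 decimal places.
\gamma(0) = 1.4290

For an MA(q) process X_t = eps_t + sum_i theta_i eps_{t-i} with
Var(eps_t) = sigma^2, the variance is
  gamma(0) = sigma^2 * (1 + sum_i theta_i^2).
  sum_i theta_i^2 = (0.655)^2 = 0.429025.
  gamma(0) = 1 * (1 + 0.429025) = 1 * 1.429025 = 1.429025, which rounds to 1.4290.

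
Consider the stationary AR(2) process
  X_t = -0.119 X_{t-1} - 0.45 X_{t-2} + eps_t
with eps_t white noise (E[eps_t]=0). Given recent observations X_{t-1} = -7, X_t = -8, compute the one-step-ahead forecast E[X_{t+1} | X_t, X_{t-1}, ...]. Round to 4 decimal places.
E[X_{t+1} \mid \mathcal F_t] = 4.1020

For an AR(p) model X_t = c + sum_i phi_i X_{t-i} + eps_t, the
one-step-ahead conditional mean is
  E[X_{t+1} | X_t, ...] = c + sum_i phi_i X_{t+1-i}.
Substitute known values:
  E[X_{t+1} | ...] = (-0.119) * (-8) + (-0.45) * (-7)
                   = 4.1020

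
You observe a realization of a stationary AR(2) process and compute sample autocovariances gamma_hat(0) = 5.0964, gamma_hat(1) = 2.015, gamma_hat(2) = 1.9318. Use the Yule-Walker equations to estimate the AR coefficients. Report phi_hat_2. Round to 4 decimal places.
\hat\phi_{2} = 0.2640

The Yule-Walker equations for an AR(p) process read, in matrix form,
  Gamma_p phi = r_p,   with   (Gamma_p)_{ij} = gamma(|i - j|),
                       (r_p)_i = gamma(i),   i,j = 1..p.
Substitute the sample gammas (Toeplitz matrix and right-hand side of size 2):
  Gamma_p = [[5.0964, 2.015], [2.015, 5.0964]]
  r_p     = [2.015, 1.9318]
Written out:
  5.0964 phi_1 + 2.015 phi_2 = 2.015
  2.015 phi_1 + 5.0964 phi_2 = 1.9318
Solve by Cramer's rule:
  det = gamma(0)^2 - gamma(1)^2 = (5.0964)^2 - (2.015)^2 = 25.97329296 - 4.060225 = 21.91306796
  phi_hat_1 = [gamma(1) gamma(0) - gamma(1) gamma(2)] / det = [(2.015)(5.0964) - (2.015)(1.9318)] / 21.91306796 = 6.376669 / 21.91306796 = 0.291
  phi_hat_2 = [gamma(0) gamma(2) - gamma(1)^2] / det = [(5.0964)(1.9318) - (2.015)^2] / 21.91306796 = 5.78500052 / 21.91306796 = 0.264
So phi_hat = [0.2910, 0.2640].
Therefore phi_hat_2 = 0.2640.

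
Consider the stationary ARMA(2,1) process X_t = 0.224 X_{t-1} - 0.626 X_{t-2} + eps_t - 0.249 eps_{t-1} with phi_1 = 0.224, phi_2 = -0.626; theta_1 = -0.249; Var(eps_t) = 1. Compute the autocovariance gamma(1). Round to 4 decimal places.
\gamma(1) = 0.0763

Multiply the model equation by X_{t-k} and take expectations. With theta_0 = psi_0 = 1 and psi_j the MA(infinity) weights, this gives
  gamma(k) - sum_i phi_i gamma(k-i) = c_k,
  c_k = sigma^2 * sum_{j=k..q} theta_j psi_{j-k}   (c_k = 0 for k > q),
using gamma(-m) = gamma(m).
psi-weights needed (psi_j = theta_j + sum_i phi_i psi_{j-i}):
  psi_1 = theta_1 + phi_1 = -0.249 + (0.224) = -0.025
Right-hand sides:
  c_0 = sigma^2 (1 + theta_1 psi_1) = 1 * (1 + (-0.249)(-0.025)) = 1 * 1.006225 = 1.006225
  c_1 = sigma^2 theta_1 = 1 * (-0.249) = -0.249
  c_2 = 0
Equations for k = 0, 1, 2 (AR order 2, c_2 = 0):
  (E0) gamma(0) = phi_1 gamma(1) + phi_2 gamma(2) + c_0
  (E1) gamma(1) = phi_1 gamma(0) + phi_2 gamma(1) + c_1
  (E2) gamma(2) = phi_1 gamma(1) + phi_2 gamma(0)
From (E1): gamma(1) = A gamma(0) + B with
  A = phi_1 / (1 - phi_2) = 0.224 / 1.626 = 0.137761,   B = c_1 / (1 - phi_2) = -0.249 / 1.626 = -0.153137.
Insert (E2) into (E0): gamma(0) (1 - phi_2^2) = phi_1 (1 + phi_2) gamma(1) + c_0.
  phi_1 (1 + phi_2) = (0.224)(0.374) = 0.083776,   1 - phi_2^2 = 0.608124.
Replace gamma(1) by A gamma(0) + B and collect gamma(0):
  gamma(0) [0.608124 - (0.083776)(0.137761)] = (0.083776)(-0.153137) + 1.006225
  gamma(0) * 0.596583 = 0.993396
  gamma(0) = 0.993396 / 0.596583 = 1.665143.
  gamma(1) = A gamma(0) + B = (0.137761)(1.665143) + (-0.153137) = 0.076256.
Therefore gamma(1) = 0.0763 (to 4 decimal places).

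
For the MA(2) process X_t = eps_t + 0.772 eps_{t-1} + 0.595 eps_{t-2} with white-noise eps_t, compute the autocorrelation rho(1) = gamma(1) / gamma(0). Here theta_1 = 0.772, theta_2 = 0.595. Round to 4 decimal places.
\rho(1) = 0.6315

For an MA(q) process with theta_0 = 1, the autocovariance is
  gamma(k) = sigma^2 * sum_{i=0..q-k} theta_i * theta_{i+k},
and rho(k) = gamma(k) / gamma(0). Sigma^2 cancels.
  numerator   = (1)*(0.772) + (0.772)*(0.595) = 1.23134.
  denominator = (1)^2 + (0.772)^2 + (0.595)^2 = 1.950009.
  rho(1) = 1.23134 / 1.950009 = 0.6315.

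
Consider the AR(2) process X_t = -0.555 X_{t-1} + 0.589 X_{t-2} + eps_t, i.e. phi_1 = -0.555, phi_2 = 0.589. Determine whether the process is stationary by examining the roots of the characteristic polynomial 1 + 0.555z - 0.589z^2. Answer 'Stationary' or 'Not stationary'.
\text{Not stationary}

The AR(p) characteristic polynomial is P(z) = 1 + 0.555z - 0.589z^2.
Stationarity requires all roots to lie outside the unit circle, i.e. |z| > 1 for every root.
Set 1 + (0.555) z + (-0.589) z^2 = 0, i.e. a z^2 + b z + c = 0 with a = -0.589, b = 0.555, c = 1.
Discriminant D = b^2 - 4ac = (0.555)^2 - 4*(-0.589)*1 = 0.308025 - (-2.356) = 2.664025.
D >= 0, so the roots are real: z = (-b +/- sqrt(D)) / (2a) = (-0.555 +/- 1.632184) / (-1.178).
  z_1 = (-0.555 + 1.632184) / (-1.178) = -0.9144,   |z_1| = 0.9144.
  z_2 = (-0.555 - 1.632184) / (-1.178) = 1.8567,   |z_2| = 1.8567.
Moduli of all roots: 0.9144, 1.8567.
All moduli strictly greater than 1? No.
Verdict: Not stationary.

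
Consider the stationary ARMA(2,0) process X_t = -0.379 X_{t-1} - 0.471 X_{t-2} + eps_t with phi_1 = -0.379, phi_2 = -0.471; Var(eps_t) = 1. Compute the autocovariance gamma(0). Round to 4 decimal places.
\gamma(0) = 1.3765

Multiply the model equation by X_{t-k} and take expectations. With theta_0 = psi_0 = 1 and psi_j the MA(infinity) weights, this gives
  gamma(k) - sum_i phi_i gamma(k-i) = c_k,
  c_k = sigma^2 * sum_{j=k..q} theta_j psi_{j-k}   (c_k = 0 for k > q),
using gamma(-m) = gamma(m).
Pure AR (q = 0): c_0 = sigma^2 = 1, c_k = 0 for k >= 1.
Equations for k = 0, 1, 2 (AR order 2, c_2 = 0):
  (E0) gamma(0) = phi_1 gamma(1) + phi_2 gamma(2) + c_0
  (E1) gamma(1) = phi_1 gamma(0) + phi_2 gamma(1) + c_1
  (E2) gamma(2) = phi_1 gamma(1) + phi_2 gamma(0)
From (E1): gamma(1) = A gamma(0) + B with
  A = phi_1 / (1 - phi_2) = -0.379 / 1.471 = -0.257648,   B = c_1 / (1 - phi_2) = 0 / 1.471 = 0.
Insert (E2) into (E0): gamma(0) (1 - phi_2^2) = phi_1 (1 + phi_2) gamma(1) + c_0.
  phi_1 (1 + phi_2) = (-0.379)(0.529) = -0.200491,   1 - phi_2^2 = 0.778159.
Replace gamma(1) by A gamma(0) + B and collect gamma(0):
  gamma(0) [0.778159 - (-0.200491)(-0.257648)] = c_0 = 1
  gamma(0) * 0.726503 = 1
  gamma(0) = 1 / 0.726503 = 1.376457.
Therefore gamma(0) = 1.3765 (to 4 decimal places).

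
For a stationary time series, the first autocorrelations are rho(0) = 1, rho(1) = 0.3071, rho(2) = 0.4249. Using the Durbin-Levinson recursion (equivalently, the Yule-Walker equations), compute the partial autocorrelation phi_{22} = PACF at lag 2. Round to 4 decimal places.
\phi_{22} = 0.3650

The PACF at lag k is phi_{kk}, the last component of the solution
to the Yule-Walker system G_k phi = r_k where
  (G_k)_{ij} = rho(|i - j|), (r_k)_i = rho(i), i,j = 1..k.
Equivalently, Durbin-Levinson gives phi_{kk} iteratively:
  phi_{11} = rho(1)
  phi_{kk} = [rho(k) - sum_{j=1..k-1} phi_{k-1,j} rho(k-j)]
            / [1 - sum_{j=1..k-1} phi_{k-1,j} rho(j)],
  phi_{k,j} = phi_{k-1,j} - phi_{kk} phi_{k-1,k-j},  j = 1..k-1.
Step k = 1:
  phi_11 = rho(1) = 0.3071.
Step k = 2:
  phi_22 = [rho(2) - phi_11 rho(1)] / [1 - phi_11 rho(1)] = [0.4249 - (0.3071)(0.3071)] / [1 - (0.3071)(0.3071)]
         = 0.33058959 / 0.90568959 = 0.365.
Therefore phi_{22} = 0.3650.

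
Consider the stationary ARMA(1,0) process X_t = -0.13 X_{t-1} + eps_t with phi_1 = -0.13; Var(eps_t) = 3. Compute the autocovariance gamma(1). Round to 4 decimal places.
\gamma(1) = -0.3967

Multiply the model equation by X_{t-k} and take expectations. With theta_0 = psi_0 = 1 and psi_j the MA(infinity) weights, this gives
  gamma(k) - sum_i phi_i gamma(k-i) = c_k,
  c_k = sigma^2 * sum_{j=k..q} theta_j psi_{j-k}   (c_k = 0 for k > q),
using gamma(-m) = gamma(m).
Pure AR (q = 0): c_0 = sigma^2 = 3, c_k = 0 for k >= 1.
Equations for k = 0 and k = 1 (AR order 1):
  gamma(0) = phi_1 gamma(1) + c_0
  gamma(1) = phi_1 gamma(0) + c_1
Substituting the second into the first: gamma(0) (1 - phi_1^2) = c_0 + phi_1 c_1, so
  gamma(0) = c_0 / (1 - phi_1^2) = 3 / (1 - (-0.13)^2) = 3 / 0.9831 = 3.051572.
  gamma(1) = phi_1 gamma(0) = (-0.13)(3.051572) = -0.396704.
Therefore gamma(1) = -0.3967 (to 4 decimal places).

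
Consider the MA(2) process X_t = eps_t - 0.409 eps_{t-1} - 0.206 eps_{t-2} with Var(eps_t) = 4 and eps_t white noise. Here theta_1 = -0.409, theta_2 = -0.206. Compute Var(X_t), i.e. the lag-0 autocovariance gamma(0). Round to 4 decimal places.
\gamma(0) = 4.8389

For an MA(q) process X_t = eps_t + sum_i theta_i eps_{t-i} with
Var(eps_t) = sigma^2, the variance is
  gamma(0) = sigma^2 * (1 + sum_i theta_i^2).
  sum_i theta_i^2 = (-0.409)^2 + (-0.206)^2 = 0.167281 + 0.042436 = 0.209717.
  gamma(0) = 4 * (1 + 0.209717) = 4 * 1.209717 = 4.838868, which rounds to 4.8389.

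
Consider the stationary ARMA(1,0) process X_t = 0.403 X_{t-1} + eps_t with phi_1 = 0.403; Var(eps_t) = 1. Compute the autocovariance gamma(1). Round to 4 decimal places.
\gamma(1) = 0.4811

Multiply the model equation by X_{t-k} and take expectations. With theta_0 = psi_0 = 1 and psi_j the MA(infinity) weights, this gives
  gamma(k) - sum_i phi_i gamma(k-i) = c_k,
  c_k = sigma^2 * sum_{j=k..q} theta_j psi_{j-k}   (c_k = 0 for k > q),
using gamma(-m) = gamma(m).
Pure AR (q = 0): c_0 = sigma^2 = 1, c_k = 0 for k >= 1.
Equations for k = 0 and k = 1 (AR order 1):
  gamma(0) = phi_1 gamma(1) + c_0
  gamma(1) = phi_1 gamma(0) + c_1
Substituting the second into the first: gamma(0) (1 - phi_1^2) = c_0 + phi_1 c_1, so
  gamma(0) = c_0 / (1 - phi_1^2) = 1 / (1 - (0.403)^2) = 1 / 0.837591 = 1.1939.
  gamma(1) = phi_1 gamma(0) = (0.403)(1.1939) = 0.481142.
Therefore gamma(1) = 0.4811 (to 4 decimal places).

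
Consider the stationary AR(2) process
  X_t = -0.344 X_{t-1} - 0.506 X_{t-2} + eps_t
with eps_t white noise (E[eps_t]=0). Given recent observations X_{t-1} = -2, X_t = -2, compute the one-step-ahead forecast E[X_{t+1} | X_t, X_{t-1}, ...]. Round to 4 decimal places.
E[X_{t+1} \mid \mathcal F_t] = 1.7000

For an AR(p) model X_t = c + sum_i phi_i X_{t-i} + eps_t, the
one-step-ahead conditional mean is
  E[X_{t+1} | X_t, ...] = c + sum_i phi_i X_{t+1-i}.
Substitute known values:
  E[X_{t+1} | ...] = (-0.344) * (-2) + (-0.506) * (-2)
                   = 1.7000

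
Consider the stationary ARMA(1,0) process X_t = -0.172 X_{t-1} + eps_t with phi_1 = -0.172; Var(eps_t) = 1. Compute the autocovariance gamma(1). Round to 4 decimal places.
\gamma(1) = -0.1772

Multiply the model equation by X_{t-k} and take expectations. With theta_0 = psi_0 = 1 and psi_j the MA(infinity) weights, this gives
  gamma(k) - sum_i phi_i gamma(k-i) = c_k,
  c_k = sigma^2 * sum_{j=k..q} theta_j psi_{j-k}   (c_k = 0 for k > q),
using gamma(-m) = gamma(m).
Pure AR (q = 0): c_0 = sigma^2 = 1, c_k = 0 for k >= 1.
Equations for k = 0 and k = 1 (AR order 1):
  gamma(0) = phi_1 gamma(1) + c_0
  gamma(1) = phi_1 gamma(0) + c_1
Substituting the second into the first: gamma(0) (1 - phi_1^2) = c_0 + phi_1 c_1, so
  gamma(0) = c_0 / (1 - phi_1^2) = 1 / (1 - (-0.172)^2) = 1 / 0.970416 = 1.030486.
  gamma(1) = phi_1 gamma(0) = (-0.172)(1.030486) = -0.177244.
Therefore gamma(1) = -0.1772 (to 4 decimal places).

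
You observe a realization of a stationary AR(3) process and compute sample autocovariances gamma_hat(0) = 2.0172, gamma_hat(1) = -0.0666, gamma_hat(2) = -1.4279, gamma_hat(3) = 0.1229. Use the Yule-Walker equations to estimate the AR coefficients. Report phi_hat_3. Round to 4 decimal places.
\hat\phi_{3} = -0.0050

The Yule-Walker equations for an AR(p) process read, in matrix form,
  Gamma_p phi = r_p,   with   (Gamma_p)_{ij} = gamma(|i - j|),
                       (r_p)_i = gamma(i),   i,j = 1..p.
Substitute the sample gammas (Toeplitz matrix and right-hand side of size 3):
  Gamma_p = [[2.0172, -0.0666, -1.4279], [-0.0666, 2.0172, -0.0666], [-1.4279, -0.0666, 2.0172]]
  r_p     = [-0.0666, -1.4279, 0.1229]
Written out (R1..R3):
  (R1) 2.0172 phi_1 - 0.0666 phi_2 - 1.4279 phi_3 = -0.0666
  (R2) -0.0666 phi_1 + 2.0172 phi_2 - 0.0666 phi_3 = -1.4279
  (R3) -1.4279 phi_1 - 0.0666 phi_2 + 2.0172 phi_3 = 0.1229
Gaussian elimination:
  R2 <- R2 - (-0.0666/2.0172) R1 = R2 - (-0.033016) R1:  2.015001 phi_2 - 0.113744 phi_3 = -1.430099
  R3 <- R3 - (-1.4279/2.0172) R1 = R3 - (-0.707862) R1:  -0.113744 phi_2 + 1.006443 phi_3 = 0.075756
  R3 <- R3 - (-0.113744/2.015001) R2 = R3 - (-0.056448) R2:  1.000023 phi_3 = -0.00497
Back-substitution:
  phi_hat_3 = -0.00497 / 1.000023 = -0.00497
  phi_hat_2 = (-1.430099 - (-0.113744)(-0.00497)) / 2.015001 = -0.710007
  phi_hat_1 = (-0.0666 - (-0.0666)(-0.710007) - (-1.4279)(-0.00497)) / 2.0172 = -0.059976
So phi_hat = [-0.0600, -0.7100, -0.0050].
Therefore phi_hat_3 = -0.0050.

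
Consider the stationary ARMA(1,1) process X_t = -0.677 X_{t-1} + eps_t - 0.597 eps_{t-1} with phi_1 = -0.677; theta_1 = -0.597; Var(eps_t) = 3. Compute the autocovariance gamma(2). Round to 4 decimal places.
\gamma(2) = 6.7075

Multiply the model equation by X_{t-k} and take expectations. With theta_0 = psi_0 = 1 and psi_j the MA(infinity) weights, this gives
  gamma(k) - sum_i phi_i gamma(k-i) = c_k,
  c_k = sigma^2 * sum_{j=k..q} theta_j psi_{j-k}   (c_k = 0 for k > q),
using gamma(-m) = gamma(m).
psi-weights needed (psi_j = theta_j + sum_i phi_i psi_{j-i}):
  psi_1 = theta_1 + phi_1 = -0.597 + (-0.677) = -1.274
Right-hand sides:
  c_0 = sigma^2 (1 + theta_1 psi_1) = 3 * (1 + (-0.597)(-1.274)) = 3 * 1.760578 = 5.281734
  c_1 = sigma^2 theta_1 = 3 * (-0.597) = -1.791
  c_2 = 0
Equations for k = 0 and k = 1 (AR order 1):
  gamma(0) = phi_1 gamma(1) + c_0
  gamma(1) = phi_1 gamma(0) + c_1
Substituting the second into the first: gamma(0) (1 - phi_1^2) = c_0 + phi_1 c_1, so
  gamma(0) = (c_0 + phi_1 c_1) / (1 - phi_1^2) = (5.281734 + (-0.677)(-1.791)) / (1 - (-0.677)^2) = 6.494241 / 0.541671 = 11.989272.
  gamma(1) = phi_1 gamma(0) + c_1 = (-0.677)(11.989272) + (-1.791) = -9.907737.
For k = 2 (> q): gamma(2) = phi_1 gamma(1) = (-0.677)(-9.907737) = 6.707538.
Therefore gamma(2) = 6.7075 (to 4 decimal places).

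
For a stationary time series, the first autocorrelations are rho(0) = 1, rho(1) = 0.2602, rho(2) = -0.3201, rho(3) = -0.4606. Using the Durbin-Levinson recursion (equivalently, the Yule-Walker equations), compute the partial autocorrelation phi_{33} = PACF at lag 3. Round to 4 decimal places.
\phi_{33} = -0.3041

The PACF at lag k is phi_{kk}, the last component of the solution
to the Yule-Walker system G_k phi = r_k where
  (G_k)_{ij} = rho(|i - j|), (r_k)_i = rho(i), i,j = 1..k.
Equivalently, Durbin-Levinson gives phi_{kk} iteratively:
  phi_{11} = rho(1)
  phi_{kk} = [rho(k) - sum_{j=1..k-1} phi_{k-1,j} rho(k-j)]
            / [1 - sum_{j=1..k-1} phi_{k-1,j} rho(j)],
  phi_{k,j} = phi_{k-1,j} - phi_{kk} phi_{k-1,k-j},  j = 1..k-1.
Step k = 1:
  phi_11 = rho(1) = 0.2602.
Step k = 2:
  phi_22 = [rho(2) - phi_11 rho(1)] / [1 - phi_11 rho(1)] = [-0.3201 - (0.2602)(0.2602)] / [1 - (0.2602)(0.2602)]
         = -0.38780404 / 0.93229596 = -0.415967.
  Update: phi_21 = phi_11 - phi_22 phi_11 = 0.2602 - (-0.415967)(0.2602) = 0.368435.
Step k = 3:
  phi_33 = [rho(3) - phi_21 rho(2) - phi_22 rho(1)] / [1 - phi_21 rho(1) - phi_22 rho(2)]
    numerator   = -0.4606 - (0.368435)(-0.3201) - (-0.415967)(0.2602) = -0.23442958
    denominator = 1 - (0.368435)(0.2602) - (-0.415967)(-0.3201) = 0.77098241
  phi_33 = -0.23442958 / 0.77098241 = -0.3041.
Therefore phi_{33} = -0.3041.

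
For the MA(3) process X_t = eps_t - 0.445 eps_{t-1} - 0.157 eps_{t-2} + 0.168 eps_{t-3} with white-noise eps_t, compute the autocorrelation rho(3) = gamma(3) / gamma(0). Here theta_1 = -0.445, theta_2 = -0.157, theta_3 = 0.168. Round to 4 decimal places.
\rho(3) = 0.1343

For an MA(q) process with theta_0 = 1, the autocovariance is
  gamma(k) = sigma^2 * sum_{i=0..q-k} theta_i * theta_{i+k},
and rho(k) = gamma(k) / gamma(0). Sigma^2 cancels.
  numerator   = (1)*(0.168) = 0.168.
  denominator = (1)^2 + (-0.445)^2 + (-0.157)^2 + (0.168)^2 = 1.250898.
  rho(3) = 0.168 / 1.250898 = 0.1343.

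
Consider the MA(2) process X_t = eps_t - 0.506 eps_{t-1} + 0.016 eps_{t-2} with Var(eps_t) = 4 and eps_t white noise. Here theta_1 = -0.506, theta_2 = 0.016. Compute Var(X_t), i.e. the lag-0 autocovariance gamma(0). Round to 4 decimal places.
\gamma(0) = 5.0252

For an MA(q) process X_t = eps_t + sum_i theta_i eps_{t-i} with
Var(eps_t) = sigma^2, the variance is
  gamma(0) = sigma^2 * (1 + sum_i theta_i^2).
  sum_i theta_i^2 = (-0.506)^2 + (0.016)^2 = 0.256036 + 0.000256 = 0.256292.
  gamma(0) = 4 * (1 + 0.256292) = 4 * 1.256292 = 5.025168, which rounds to 5.0252.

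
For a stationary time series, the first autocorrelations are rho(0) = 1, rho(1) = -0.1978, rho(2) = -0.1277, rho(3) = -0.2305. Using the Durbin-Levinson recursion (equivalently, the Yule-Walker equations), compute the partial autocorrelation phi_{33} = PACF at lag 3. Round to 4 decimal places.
\phi_{33} = -0.3160

The PACF at lag k is phi_{kk}, the last component of the solution
to the Yule-Walker system G_k phi = r_k where
  (G_k)_{ij} = rho(|i - j|), (r_k)_i = rho(i), i,j = 1..k.
Equivalently, Durbin-Levinson gives phi_{kk} iteratively:
  phi_{11} = rho(1)
  phi_{kk} = [rho(k) - sum_{j=1..k-1} phi_{k-1,j} rho(k-j)]
            / [1 - sum_{j=1..k-1} phi_{k-1,j} rho(j)],
  phi_{k,j} = phi_{k-1,j} - phi_{kk} phi_{k-1,k-j},  j = 1..k-1.
Step k = 1:
  phi_11 = rho(1) = -0.1978.
Step k = 2:
  phi_22 = [rho(2) - phi_11 rho(1)] / [1 - phi_11 rho(1)] = [-0.1277 - (-0.1978)(-0.1978)] / [1 - (-0.1978)(-0.1978)]
         = -0.16682484 / 0.96087516 = -0.173618.
  Update: phi_21 = phi_11 - phi_22 phi_11 = -0.1978 - (-0.173618)(-0.1978) = -0.232142.
Step k = 3:
  phi_33 = [rho(3) - phi_21 rho(2) - phi_22 rho(1)] / [1 - phi_21 rho(1) - phi_22 rho(2)]
    numerator   = -0.2305 - (-0.232142)(-0.1277) - (-0.173618)(-0.1978) = -0.29448604
    denominator = 1 - (-0.232142)(-0.1978) - (-0.173618)(-0.1277) = 0.93191143
  phi_33 = -0.29448604 / 0.93191143 = -0.316.
Therefore phi_{33} = -0.3160.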